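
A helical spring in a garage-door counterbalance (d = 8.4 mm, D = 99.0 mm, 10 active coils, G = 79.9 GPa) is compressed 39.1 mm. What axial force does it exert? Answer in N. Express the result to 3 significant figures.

k = Gd⁴/(8D³N_a) = (79.9×10³)(8.4⁴)/(8·99.0³·10) = 5.1247 N/mm
F = k·δ = 5.1247 × 39.1 = 200.38 N

200 N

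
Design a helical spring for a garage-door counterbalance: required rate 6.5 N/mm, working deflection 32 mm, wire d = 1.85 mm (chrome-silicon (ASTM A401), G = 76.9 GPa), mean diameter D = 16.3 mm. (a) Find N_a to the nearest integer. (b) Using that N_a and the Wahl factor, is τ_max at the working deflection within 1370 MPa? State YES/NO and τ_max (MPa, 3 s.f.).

(a) 4 coils; (b) NO, τ_max = 1590 MPa

N_a = Gd⁴/(8D³k) = (76.9×10³)(1.85⁴)/(8·16.3³·6.5) = 4 → N_a = 4
Actual rate k = Gd⁴/(8D³·4) = 6.4998 N/mm
Working load F = kδ = 6.4998·32 = 207.99 N
C = 16.3/1.85 = 8.8108; K_W = (4C−1)/(4C−4)+0.615/C = 1.1658
τ_max = K_W·8FD/(πd³) = 1.1658·1363.5 = 1589.6 MPa
τ_max > 1370 MPa → exceeds allowable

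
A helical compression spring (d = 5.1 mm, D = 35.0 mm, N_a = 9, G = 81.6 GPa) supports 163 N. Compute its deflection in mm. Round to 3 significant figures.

k = Gd⁴/(8D³N_a) = (81.6×10³)(5.1⁴)/(8·35.0³·9) = 17.883 N/mm
δ = F/k = 163 / 17.883 = 9.1149 mm

9.11 mm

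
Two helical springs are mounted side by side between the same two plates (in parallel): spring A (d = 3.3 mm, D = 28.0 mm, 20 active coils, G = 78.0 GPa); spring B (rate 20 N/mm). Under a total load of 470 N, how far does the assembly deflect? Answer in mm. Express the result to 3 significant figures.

k_A = Gd⁴/(8D³N_a) = (78.0×10³)(3.3⁴)/(8·28.0³·20) = 2.6336 N/mm
Parallel: k_eq = 2.6336 + 20 = 22.634 N/mm
δ = F/k_eq = 470/22.634 = 20.766 mm

20.8 mm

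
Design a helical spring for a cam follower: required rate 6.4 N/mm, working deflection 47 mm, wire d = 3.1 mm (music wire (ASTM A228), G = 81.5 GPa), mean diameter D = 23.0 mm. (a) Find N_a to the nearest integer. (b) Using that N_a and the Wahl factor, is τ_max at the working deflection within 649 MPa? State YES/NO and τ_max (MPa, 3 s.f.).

(a) 12 coils; (b) NO, τ_max = 714 MPa

N_a = Gd⁴/(8D³k) = (81.5×10³)(3.1⁴)/(8·23.0³·6.4) = 12.08 → N_a = 12
Actual rate k = Gd⁴/(8D³·12) = 6.4439 N/mm
Working load F = kδ = 6.4439·47 = 302.86 N
C = 23.0/3.1 = 7.4194; K_W = (4C−1)/(4C−4)+0.615/C = 1.1997
τ_max = K_W·8FD/(πd³) = 1.1997·595.43 = 714.35 MPa
τ_max > 649 MPa → exceeds allowable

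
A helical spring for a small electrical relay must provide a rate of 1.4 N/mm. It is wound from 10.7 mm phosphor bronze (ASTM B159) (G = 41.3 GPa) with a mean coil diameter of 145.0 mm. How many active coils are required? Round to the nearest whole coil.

N_a = Gd⁴/(8D³k) = (41.3×10³ × 10.7⁴)/(8 × 145.0³ × 1.4)
    = 5.41359e+08 / 3.41446e+07 = 15.85 → 16 coils

16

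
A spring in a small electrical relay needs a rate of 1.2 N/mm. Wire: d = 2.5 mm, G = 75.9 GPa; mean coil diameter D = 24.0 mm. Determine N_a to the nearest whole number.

22

N_a = Gd⁴/(8D³k) = (75.9×10³ × 2.5⁴)/(8 × 24.0³ × 1.2)
    = 2.96484e+06 / 132710 = 22.34 → 22 coils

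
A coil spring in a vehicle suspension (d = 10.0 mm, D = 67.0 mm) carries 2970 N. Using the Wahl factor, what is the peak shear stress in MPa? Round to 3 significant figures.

620 MPa

Spring index C = D/d = 67.0/10.0 = 6.7000
K_W = (4C−1)/(4C−4) + 0.615/C = 25.800/22.800 + 0.0918 = 1.2234
τ₀ = 8FD/(πd³) = 8·2970·67.0/(π·10.0³) = 1.59192e+06/3141.6 = 506.72 MPa
τ_max = K·τ₀ = 1.2234 × 506.72 = 619.91 MPa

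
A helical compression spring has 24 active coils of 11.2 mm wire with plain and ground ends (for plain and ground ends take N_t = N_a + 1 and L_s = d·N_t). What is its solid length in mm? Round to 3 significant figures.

280 mm

plain and ground ends: N_t = N_a + 1 = 24 + 1 = 25
L_s = d·N_t = 11.2 × 25 = 280 mm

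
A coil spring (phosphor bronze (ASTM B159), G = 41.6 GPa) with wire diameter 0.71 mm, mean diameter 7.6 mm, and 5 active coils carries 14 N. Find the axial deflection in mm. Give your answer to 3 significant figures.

k = Gd⁴/(8D³N_a) = (41.6×10³)(0.71⁴)/(8·7.6³·5) = 0.60204 N/mm
δ = F/k = 14 / 0.60204 = 23.254 mm

23.3 mm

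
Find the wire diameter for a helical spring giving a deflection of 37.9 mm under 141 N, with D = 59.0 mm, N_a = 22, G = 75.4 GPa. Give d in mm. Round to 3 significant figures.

6.50 mm

Required rate k = F/δ = 141/37.9 = 3.7203 N/mm
d = (8D³N_a·k / G)^(1/4) = (8·59.0³·22·3.7203 / (75.4×10³))^0.25
  = (1783.5)^0.25 = 6.4986 mm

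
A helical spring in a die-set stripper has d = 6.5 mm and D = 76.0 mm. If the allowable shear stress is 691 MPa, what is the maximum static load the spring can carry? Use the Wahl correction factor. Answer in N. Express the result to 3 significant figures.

C = D/d = 76.0/6.5 = 11.6923
K_W = (4C−1)/(4C−4) + 0.615/C = 45.769/42.769 + 0.0526 = 1.1227
τ_max = K·8FD/(πd³) → F_max = τ_allow·πd³/(8DK)
F_max = 691·π·6.5³/(8·76.0·1.1227) = 5.9617e+05/682.63 = 873.34 N

873 N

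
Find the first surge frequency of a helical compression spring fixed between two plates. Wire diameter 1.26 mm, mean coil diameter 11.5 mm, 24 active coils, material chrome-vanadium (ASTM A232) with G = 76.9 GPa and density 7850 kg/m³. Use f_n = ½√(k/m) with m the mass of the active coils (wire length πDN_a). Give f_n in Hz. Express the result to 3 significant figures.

140 Hz

k = Gd⁴/(8D³N_a) = (76.9×10³)(1.26⁴)/(8·11.5³·24) = 0.66376 N/mm = 663.76 N/m
Wire length L = πDN_a = π·11.5·24 = 867.08 mm
m = ρ·(πd²/4)·L = 7850 × 1.2469×10⁻⁶ m² × 0.86708 m = 0.0084871 kg
f_n = ½√(k/m) = 0.5·√(663.76/0.0084871) = 0.5·√(78209) = 139.83 Hz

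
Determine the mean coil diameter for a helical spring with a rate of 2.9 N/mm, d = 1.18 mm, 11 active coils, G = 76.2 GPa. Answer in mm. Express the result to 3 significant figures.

D = (Gd⁴/(8N_a·k))^(1/3) = (76.2×10³·1.18⁴/(8·11·2.9))^(1/3)
  = (578.898)^(1/3) = 8.3343 mm

8.33 mm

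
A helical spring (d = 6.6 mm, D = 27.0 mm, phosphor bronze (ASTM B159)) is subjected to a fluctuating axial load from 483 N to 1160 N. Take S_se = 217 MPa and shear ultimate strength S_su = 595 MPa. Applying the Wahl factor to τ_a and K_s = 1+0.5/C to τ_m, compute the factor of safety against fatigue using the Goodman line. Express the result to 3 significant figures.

1.12

C = D/d = 27.0/6.6 = 4.0909; K_W = (4C−1)/(4C−4)+0.615/C = 1.3930; K_s = 1+0.5/C = 1.1222
F_a = (F_max−F_min)/2 = 338.5 N; F_m = (F_max+F_min)/2 = 821.5 N
τ_a = K_W·8F_aD/(πd³) = 1.3930 × 80.953 = 112.77 MPa
τ_m = K_s·8F_mD/(πd³) = 1.1222 × 196.46 = 220.47 MPa
Goodman: 1/n_f = τ_a/S_se + τ_m/S_su = 112.77/217 + 220.47/595 = 0.51966 + 0.37055 = 0.8902
n_f = 1/0.8902 = 1.123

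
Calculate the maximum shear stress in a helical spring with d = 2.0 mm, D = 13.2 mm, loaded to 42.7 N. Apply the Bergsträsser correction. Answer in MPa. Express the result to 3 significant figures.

218 MPa

Spring index C = D/d = 13.2/2.0 = 6.6000
K_B = (4C+2)/(4C−3) = 28.400/23.400 = 1.2137
τ₀ = 8FD/(πd³) = 8·42.7·13.2/(π·2.0³) = 4509.12/25.133 = 179.41 MPa
τ_max = K·τ₀ = 1.2137 × 179.41 = 217.75 MPa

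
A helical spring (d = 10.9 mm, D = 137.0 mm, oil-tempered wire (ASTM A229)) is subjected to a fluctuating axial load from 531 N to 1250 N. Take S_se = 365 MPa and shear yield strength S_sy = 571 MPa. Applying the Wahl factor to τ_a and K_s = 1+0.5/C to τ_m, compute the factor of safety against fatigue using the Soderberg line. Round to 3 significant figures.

1.37

C = D/d = 137.0/10.9 = 12.5688; K_W = (4C−1)/(4C−4)+0.615/C = 1.1138; K_s = 1+0.5/C = 1.0398
F_a = (F_max−F_min)/2 = 359.5 N; F_m = (F_max+F_min)/2 = 890.5 N
τ_a = K_W·8F_aD/(πd³) = 1.1138 × 96.846 = 107.86 MPa
τ_m = K_s·8F_mD/(πd³) = 1.0398 × 239.89 = 249.43 MPa
Soderberg: 1/n_f = τ_a/S_se + τ_m/S_sy = 107.86/365 + 249.43/571 = 0.29551 + 0.43684 = 0.73235
n_f = 1/0.73235 = 1.365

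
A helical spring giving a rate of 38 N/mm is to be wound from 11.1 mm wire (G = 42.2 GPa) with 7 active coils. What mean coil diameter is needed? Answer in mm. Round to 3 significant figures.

67.0 mm

D = (Gd⁴/(8N_a·k))^(1/3) = (42.2×10³·11.1⁴/(8·7·38))^(1/3)
  = (301046)^(1/3) = 67.0210 mm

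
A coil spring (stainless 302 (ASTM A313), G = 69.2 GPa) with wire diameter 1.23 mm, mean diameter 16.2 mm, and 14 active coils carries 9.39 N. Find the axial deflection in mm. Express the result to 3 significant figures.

28.2 mm

k = Gd⁴/(8D³N_a) = (69.2×10³)(1.23⁴)/(8·16.2³·14) = 0.33263 N/mm
δ = F/k = 9.39 / 0.33263 = 28.229 mm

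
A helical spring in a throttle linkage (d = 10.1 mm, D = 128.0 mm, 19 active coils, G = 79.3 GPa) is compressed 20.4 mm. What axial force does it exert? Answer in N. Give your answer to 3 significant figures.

52.8 N

k = Gd⁴/(8D³N_a) = (79.3×10³)(10.1⁴)/(8·128.0³·19) = 2.5887 N/mm
F = k·δ = 2.5887 × 20.4 = 52.81 N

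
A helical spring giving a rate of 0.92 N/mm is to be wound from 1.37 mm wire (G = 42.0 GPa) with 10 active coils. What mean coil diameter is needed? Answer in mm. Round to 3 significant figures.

12.6 mm

D = (Gd⁴/(8N_a·k))^(1/3) = (42.0×10³·1.37⁴/(8·10·0.92))^(1/3)
  = (2010.27)^(1/3) = 12.6207 mm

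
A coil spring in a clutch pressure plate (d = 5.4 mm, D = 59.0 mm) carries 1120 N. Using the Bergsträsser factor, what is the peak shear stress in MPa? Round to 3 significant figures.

Spring index C = D/d = 59.0/5.4 = 10.9259
K_B = (4C+2)/(4C−3) = 45.704/40.704 = 1.1228
τ₀ = 8FD/(πd³) = 8·1120·59.0/(π·5.4³) = 528640/494.69 = 1068.6 MPa
τ_max = K·τ₀ = 1.1228 × 1068.6 = 1199.9 MPa

1200 MPa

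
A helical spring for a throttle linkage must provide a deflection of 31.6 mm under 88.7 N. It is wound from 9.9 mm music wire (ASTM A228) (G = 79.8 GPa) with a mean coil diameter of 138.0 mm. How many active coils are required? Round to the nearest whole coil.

Required rate k = F/δ = 88.7/31.6 = 2.807 N/mm
N_a = Gd⁴/(8D³k) = (79.8×10³ × 9.9⁴)/(8 × 138.0³ × 2.807)
    = 7.66556e+08 / 5.90152e+07 = 12.99 → 13 coils

13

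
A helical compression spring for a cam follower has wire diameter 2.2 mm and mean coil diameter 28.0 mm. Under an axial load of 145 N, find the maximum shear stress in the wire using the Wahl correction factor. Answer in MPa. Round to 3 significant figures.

Spring index C = D/d = 28.0/2.2 = 12.7273
K_W = (4C−1)/(4C−4) + 0.615/C = 49.909/46.909 + 0.0483 = 1.1123
τ₀ = 8FD/(πd³) = 8·145·28.0/(π·2.2³) = 32480/33.452 = 970.95 MPa
τ_max = K·τ₀ = 1.1123 × 970.95 = 1080 MPa

1080 MPa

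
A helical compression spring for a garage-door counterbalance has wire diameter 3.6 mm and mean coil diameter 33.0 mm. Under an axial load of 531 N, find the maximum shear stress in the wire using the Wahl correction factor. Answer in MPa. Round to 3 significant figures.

1110 MPa

Spring index C = D/d = 33.0/3.6 = 9.1667
K_W = (4C−1)/(4C−4) + 0.615/C = 35.667/32.667 + 0.0671 = 1.1589
τ₀ = 8FD/(πd³) = 8·531·33.0/(π·3.6³) = 140184/146.57 = 956.4 MPa
τ_max = K·τ₀ = 1.1589 × 956.4 = 1108.4 MPa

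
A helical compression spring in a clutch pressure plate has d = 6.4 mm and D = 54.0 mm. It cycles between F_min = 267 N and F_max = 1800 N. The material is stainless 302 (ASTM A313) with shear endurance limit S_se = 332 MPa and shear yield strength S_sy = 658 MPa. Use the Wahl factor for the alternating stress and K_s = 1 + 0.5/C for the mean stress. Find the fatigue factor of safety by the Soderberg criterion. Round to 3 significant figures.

0.436

C = D/d = 54.0/6.4 = 8.4375; K_W = (4C−1)/(4C−4)+0.615/C = 1.1737; K_s = 1+0.5/C = 1.0593
F_a = (F_max−F_min)/2 = 766.5 N; F_m = (F_max+F_min)/2 = 1033.5 N
τ_a = K_W·8F_aD/(πd³) = 1.1737 × 402.07 = 471.93 MPa
τ_m = K_s·8F_mD/(πd³) = 1.0593 × 542.13 = 574.26 MPa
Soderberg: 1/n_f = τ_a/S_se + τ_m/S_sy = 471.93/332 + 574.26/658 = 1.42146 + 0.87273 = 2.2942
n_f = 1/2.2942 = 0.4359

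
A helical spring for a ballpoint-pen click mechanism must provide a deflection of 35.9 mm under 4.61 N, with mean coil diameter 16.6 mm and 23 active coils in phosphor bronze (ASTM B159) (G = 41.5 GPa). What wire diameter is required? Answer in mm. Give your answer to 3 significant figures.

Required rate k = F/δ = 4.61/35.9 = 0.12841 N/mm
d = (8D³N_a·k / G)^(1/4) = (8·16.6³·23·0.12841 / (41.5×10³))^0.25
  = (2.6044)^0.25 = 1.2704 mm

1.27 mm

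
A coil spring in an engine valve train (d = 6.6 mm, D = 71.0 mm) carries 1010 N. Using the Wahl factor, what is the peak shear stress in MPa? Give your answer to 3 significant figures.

720 MPa

Spring index C = D/d = 71.0/6.6 = 10.7576
K_W = (4C−1)/(4C−4) + 0.615/C = 42.030/39.030 + 0.0572 = 1.1340
τ₀ = 8FD/(πd³) = 8·1010·71.0/(π·6.6³) = 573680/903.2 = 635.17 MPa
τ_max = K·τ₀ = 1.1340 × 635.17 = 720.3 MPa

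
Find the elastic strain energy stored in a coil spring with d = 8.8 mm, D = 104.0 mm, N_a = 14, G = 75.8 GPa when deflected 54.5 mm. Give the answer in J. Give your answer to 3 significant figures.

5.36 J

k = Gd⁴/(8D³N_a) = (75.8×10³)(8.8⁴)/(8·104.0³·14) = 3.6081 N/mm
U = ½kδ² = 0.5 × 3.6081 × 54.5² = 5358.5 N·mm = 5.3585 J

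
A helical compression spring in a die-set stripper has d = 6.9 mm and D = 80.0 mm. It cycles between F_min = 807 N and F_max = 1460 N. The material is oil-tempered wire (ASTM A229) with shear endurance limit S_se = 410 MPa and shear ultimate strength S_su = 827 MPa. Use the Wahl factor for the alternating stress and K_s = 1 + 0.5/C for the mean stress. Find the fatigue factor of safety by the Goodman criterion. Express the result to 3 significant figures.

C = D/d = 80.0/6.9 = 11.5942; K_W = (4C−1)/(4C−4)+0.615/C = 1.1238; K_s = 1+0.5/C = 1.0431
F_a = (F_max−F_min)/2 = 326.5 N; F_m = (F_max+F_min)/2 = 1133.5 N
τ_a = K_W·8F_aD/(πd³) = 1.1238 × 202.47 = 227.55 MPa
τ_m = K_s·8F_mD/(πd³) = 1.0431 × 702.92 = 733.23 MPa
Goodman: 1/n_f = τ_a/S_se + τ_m/S_su = 227.55/410 + 733.23/827 = 0.55499 + 0.88662 = 1.4416
n_f = 1/1.4416 = 0.6937

0.694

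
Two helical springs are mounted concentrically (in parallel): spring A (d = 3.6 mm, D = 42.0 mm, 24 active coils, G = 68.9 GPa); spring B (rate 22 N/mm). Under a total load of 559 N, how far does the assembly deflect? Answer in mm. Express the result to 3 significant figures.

k_A = Gd⁴/(8D³N_a) = (68.9×10³)(3.6⁴)/(8·42.0³·24) = 0.81354 N/mm
Parallel: k_eq = 0.81354 + 22 = 22.814 N/mm
δ = F/k_eq = 559/22.814 = 24.503 mm

24.5 mm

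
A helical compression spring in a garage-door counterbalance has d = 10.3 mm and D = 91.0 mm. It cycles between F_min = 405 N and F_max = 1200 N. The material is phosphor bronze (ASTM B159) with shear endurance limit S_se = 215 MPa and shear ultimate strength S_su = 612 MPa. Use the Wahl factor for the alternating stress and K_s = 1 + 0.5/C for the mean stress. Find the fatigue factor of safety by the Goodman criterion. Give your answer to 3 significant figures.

1.33

C = D/d = 91.0/10.3 = 8.8350; K_W = (4C−1)/(4C−4)+0.615/C = 1.1653; K_s = 1+0.5/C = 1.0566
F_a = (F_max−F_min)/2 = 397.5 N; F_m = (F_max+F_min)/2 = 802.5 N
τ_a = K_W·8F_aD/(πd³) = 1.1653 × 84.296 = 98.233 MPa
τ_m = K_s·8F_mD/(πd³) = 1.0566 × 170.18 = 179.81 MPa
Goodman: 1/n_f = τ_a/S_se + τ_m/S_su = 98.233/215 + 179.81/612 = 0.45690 + 0.29381 = 0.75071
n_f = 1/0.75071 = 1.332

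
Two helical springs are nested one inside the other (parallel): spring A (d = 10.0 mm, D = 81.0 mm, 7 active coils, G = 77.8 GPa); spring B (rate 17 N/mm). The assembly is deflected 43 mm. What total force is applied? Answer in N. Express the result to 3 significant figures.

1860 N

k_A = Gd⁴/(8D³N_a) = (77.8×10³)(10.0⁴)/(8·81.0³·7) = 26.142 N/mm
Parallel: k_eq = 26.142 + 17 = 43.142 N/mm
F = k_eq·δ = 43.142·43 = 1855.1 N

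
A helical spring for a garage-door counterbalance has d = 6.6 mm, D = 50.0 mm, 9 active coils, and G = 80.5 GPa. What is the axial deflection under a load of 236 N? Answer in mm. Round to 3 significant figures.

13.9 mm

k = Gd⁴/(8D³N_a) = (80.5×10³)(6.6⁴)/(8·50.0³·9) = 16.972 N/mm
δ = F/k = 236 / 16.972 = 13.905 mm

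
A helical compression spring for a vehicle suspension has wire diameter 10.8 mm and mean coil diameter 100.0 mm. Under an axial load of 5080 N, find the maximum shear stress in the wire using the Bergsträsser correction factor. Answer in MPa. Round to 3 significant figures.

1180 MPa

Spring index C = D/d = 100.0/10.8 = 9.2593
K_B = (4C+2)/(4C−3) = 39.037/34.037 = 1.1469
τ₀ = 8FD/(πd³) = 8·5080·100.0/(π·10.8³) = 4.064e+06/3957.5 = 1026.9 MPa
τ_max = K·τ₀ = 1.1469 × 1026.9 = 1177.8 MPa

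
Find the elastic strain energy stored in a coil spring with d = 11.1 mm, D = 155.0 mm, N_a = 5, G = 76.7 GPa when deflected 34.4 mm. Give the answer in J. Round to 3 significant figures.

k = Gd⁴/(8D³N_a) = (76.7×10³)(11.1⁴)/(8·155.0³·5) = 7.8169 N/mm
U = ½kδ² = 0.5 × 7.8169 × 34.4² = 4625.1 N·mm = 4.6251 J

4.63 J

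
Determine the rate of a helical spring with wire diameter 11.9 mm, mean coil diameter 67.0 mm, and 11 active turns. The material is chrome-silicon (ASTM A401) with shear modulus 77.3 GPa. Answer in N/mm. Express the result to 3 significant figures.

58.6 N/mm

k = Gd⁴/(8D³N_a) = (77.3×10³ × 11.9⁴) / (8 × 67.0³ × 11)
  = 1.55013e+09 / 2.64671e+07 = 58.568 N/mm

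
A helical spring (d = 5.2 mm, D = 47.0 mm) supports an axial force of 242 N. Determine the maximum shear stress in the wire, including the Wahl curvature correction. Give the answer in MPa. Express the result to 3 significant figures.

Spring index C = D/d = 47.0/5.2 = 9.0385
K_W = (4C−1)/(4C−4) + 0.615/C = 35.154/32.154 + 0.0680 = 1.1613
τ₀ = 8FD/(πd³) = 8·242·47.0/(π·5.2³) = 90992/441.73 = 205.99 MPa
τ_max = K·τ₀ = 1.1613 × 205.99 = 239.22 MPa

239 MPa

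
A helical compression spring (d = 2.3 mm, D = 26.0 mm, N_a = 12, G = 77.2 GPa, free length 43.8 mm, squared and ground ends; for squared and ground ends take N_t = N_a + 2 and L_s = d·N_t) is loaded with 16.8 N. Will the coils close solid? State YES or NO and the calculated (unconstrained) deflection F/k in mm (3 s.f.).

YES, δ = 13.1 mm

k = Gd⁴/(8D³N_a) = (77.2×10³)(2.3⁴)/(8·26.0³·12) = 1.2804 N/mm
N_t = 14; L_s = 2.3·14 = 32.2 mm; δ_solid = L₀ − L_s = 43.8 − 32.2 = 11.6 mm
δ = F/k = 16.8/1.2804 = 13.121 mm
δ ≥ δ_solid → spring goes solid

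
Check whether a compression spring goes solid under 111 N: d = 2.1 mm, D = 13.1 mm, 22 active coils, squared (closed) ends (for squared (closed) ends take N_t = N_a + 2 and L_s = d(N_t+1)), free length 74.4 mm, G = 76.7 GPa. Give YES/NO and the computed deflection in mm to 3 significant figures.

k = Gd⁴/(8D³N_a) = (76.7×10³)(2.1⁴)/(8·13.1³·22) = 3.77 N/mm
N_t = 24; L_s = 2.1·25 = 52.5 mm; δ_solid = L₀ − L_s = 74.4 − 52.5 = 21.9 mm
δ = F/k = 111/3.77 = 29.443 mm
δ ≥ δ_solid → spring goes solid

YES, δ = 29.4 mm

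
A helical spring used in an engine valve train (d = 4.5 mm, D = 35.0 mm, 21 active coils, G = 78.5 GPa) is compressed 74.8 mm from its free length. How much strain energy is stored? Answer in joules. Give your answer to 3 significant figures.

k = Gd⁴/(8D³N_a) = (78.5×10³)(4.5⁴)/(8·35.0³·21) = 4.469 N/mm
U = ½kδ² = 0.5 × 4.469 × 74.8² = 12502 N·mm = 12.502 J

12.5 J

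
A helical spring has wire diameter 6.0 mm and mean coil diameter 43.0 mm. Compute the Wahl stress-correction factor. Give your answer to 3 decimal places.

1.207

C = D/d = 43.0/6.0 = 7.1667
K_W = (4C−1)/(4C−4) + 0.615/C = 27.667/24.667 + 0.0858 = 1.2074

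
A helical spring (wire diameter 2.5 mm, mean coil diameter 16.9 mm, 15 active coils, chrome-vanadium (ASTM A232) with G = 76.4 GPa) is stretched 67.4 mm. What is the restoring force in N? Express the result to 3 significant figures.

k = Gd⁴/(8D³N_a) = (76.4×10³)(2.5⁴)/(8·16.9³·15) = 5.1524 N/mm
F = k·δ = 5.1524 × 67.4 = 347.27 N

347 N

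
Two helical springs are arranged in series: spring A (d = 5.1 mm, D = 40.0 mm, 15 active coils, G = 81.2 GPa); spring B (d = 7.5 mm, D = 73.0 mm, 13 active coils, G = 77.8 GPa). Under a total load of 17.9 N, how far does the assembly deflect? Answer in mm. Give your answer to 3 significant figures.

5.44 mm

k_A = Gd⁴/(8D³N_a) = (81.2×10³)(5.1⁴)/(8·40.0³·15) = 7.1528 N/mm
k_B = Gd⁴/(8D³N_a) = (77.8×10³)(7.5⁴)/(8·73.0³·13) = 6.0845 N/mm
Series: 1/k_eq = 1/7.1528 + 1/6.0845 = 0.30416; k_eq = 3.2878 N/mm
δ = F/k_eq = 17.9/3.2878 = 5.4444 mm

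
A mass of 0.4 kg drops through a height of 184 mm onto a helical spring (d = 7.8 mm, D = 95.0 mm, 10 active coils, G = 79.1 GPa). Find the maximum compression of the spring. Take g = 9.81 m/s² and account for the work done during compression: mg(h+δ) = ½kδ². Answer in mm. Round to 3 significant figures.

19.3 mm

k = Gd⁴/(8D³N_a) = (79.1×10³)(7.8⁴)/(8·95.0³·10) = 4.2687 N/mm
W = mg = 0.4 × 9.81 = 3.924 N
½kδ² − Wδ − Wh = 0 → δ = (W + √(W² + 2kWh))/k
δ = (3.924 + √(15.398 + 6164.12))/4.2687 = (3.924 + 78.61)/4.2687 = 19.335 mm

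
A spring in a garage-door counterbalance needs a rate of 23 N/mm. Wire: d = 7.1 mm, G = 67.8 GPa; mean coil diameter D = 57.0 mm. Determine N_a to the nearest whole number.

N_a = Gd⁴/(8D³k) = (67.8×10³ × 7.1⁴)/(8 × 57.0³ × 23)
    = 1.72291e+08 / 3.40755e+07 = 5.056 → 5 coils

5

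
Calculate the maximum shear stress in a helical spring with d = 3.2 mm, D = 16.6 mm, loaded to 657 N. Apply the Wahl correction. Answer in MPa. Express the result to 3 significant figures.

Spring index C = D/d = 16.6/3.2 = 5.1875
K_W = (4C−1)/(4C−4) + 0.615/C = 19.750/16.750 + 0.1186 = 1.2977
τ₀ = 8FD/(πd³) = 8·657·16.6/(π·3.2³) = 87249.6/102.94 = 847.55 MPa
τ_max = K·τ₀ = 1.2977 × 847.55 = 1099.8 MPa

1100 MPa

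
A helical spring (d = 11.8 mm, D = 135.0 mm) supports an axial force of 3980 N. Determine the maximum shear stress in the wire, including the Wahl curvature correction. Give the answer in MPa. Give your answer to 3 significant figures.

937 MPa

Spring index C = D/d = 135.0/11.8 = 11.4407
K_W = (4C−1)/(4C−4) + 0.615/C = 44.763/41.763 + 0.0538 = 1.1256
τ₀ = 8FD/(πd³) = 8·3980·135.0/(π·11.8³) = 4.2984e+06/5161.7 = 832.74 MPa
τ_max = K·τ₀ = 1.1256 × 832.74 = 937.33 MPa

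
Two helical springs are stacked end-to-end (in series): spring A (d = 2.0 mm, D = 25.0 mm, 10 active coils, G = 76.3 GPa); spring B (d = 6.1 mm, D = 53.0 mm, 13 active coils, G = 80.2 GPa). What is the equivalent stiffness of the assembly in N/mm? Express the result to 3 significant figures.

k_A = Gd⁴/(8D³N_a) = (76.3×10³)(2.0⁴)/(8·25.0³·10) = 0.97664 N/mm
k_B = Gd⁴/(8D³N_a) = (80.2×10³)(6.1⁴)/(8·53.0³·13) = 7.1719 N/mm
Series: 1/k_eq = 1/0.97664 + 1/7.1719 = 1.1634; k_eq = 0.85958 N/mm

0.860 N/mm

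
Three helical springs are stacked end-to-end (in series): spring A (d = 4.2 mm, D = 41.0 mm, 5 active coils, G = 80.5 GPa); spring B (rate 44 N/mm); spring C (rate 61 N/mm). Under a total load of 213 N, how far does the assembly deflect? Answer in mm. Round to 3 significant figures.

k_A = Gd⁴/(8D³N_a) = (80.5×10³)(4.2⁴)/(8·41.0³·5) = 9.0862 N/mm
Series: 1/k_eq = 1/9.0862 + 1/44 + 1/61 = 0.14918; k_eq = 6.7034 N/mm
δ = F/k_eq = 213/6.7034 = 31.775 mm

31.8 mm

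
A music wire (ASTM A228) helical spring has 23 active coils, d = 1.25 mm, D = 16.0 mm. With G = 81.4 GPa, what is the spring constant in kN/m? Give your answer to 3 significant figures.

k = Gd⁴/(8D³N_a) = (81.4×10³ × 1.25⁴) / (8 × 16.0³ × 23)
  = 198730 / 753664 = 0.26369 N/mm

0.264 kN/m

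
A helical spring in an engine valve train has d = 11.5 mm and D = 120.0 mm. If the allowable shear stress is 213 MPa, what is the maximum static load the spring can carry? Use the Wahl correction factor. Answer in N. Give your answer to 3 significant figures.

C = D/d = 120.0/11.5 = 10.4348
K_W = (4C−1)/(4C−4) + 0.615/C = 40.739/37.739 + 0.0589 = 1.1384
τ_max = K·8FD/(πd³) → F_max = τ_allow·πd³/(8DK)
F_max = 213·π·11.5³/(8·120.0·1.1384) = 1.0177e+06/1092.9 = 931.2 N

931 N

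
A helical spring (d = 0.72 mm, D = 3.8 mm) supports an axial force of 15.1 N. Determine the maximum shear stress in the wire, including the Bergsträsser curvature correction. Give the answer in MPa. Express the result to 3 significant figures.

Spring index C = D/d = 3.8/0.72 = 5.2778
K_B = (4C+2)/(4C−3) = 23.111/18.111 = 1.2761
τ₀ = 8FD/(πd³) = 8·15.1·3.8/(π·0.72³) = 459.04/1.1726 = 391.47 MPa
τ_max = K·τ₀ = 1.2761 × 391.47 = 499.55 MPa

500 MPa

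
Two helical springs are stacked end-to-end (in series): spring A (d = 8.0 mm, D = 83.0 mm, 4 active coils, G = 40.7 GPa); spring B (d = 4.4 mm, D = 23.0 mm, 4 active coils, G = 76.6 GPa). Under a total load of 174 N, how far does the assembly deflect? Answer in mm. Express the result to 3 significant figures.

k_A = Gd⁴/(8D³N_a) = (40.7×10³)(8.0⁴)/(8·83.0³·4) = 9.1111 N/mm
k_B = Gd⁴/(8D³N_a) = (76.6×10³)(4.4⁴)/(8·23.0³·4) = 73.74 N/mm
Series: 1/k_eq = 1/9.1111 + 1/73.74 = 0.12332; k_eq = 8.1092 N/mm
δ = F/k_eq = 174/8.1092 = 21.457 mm

21.5 mm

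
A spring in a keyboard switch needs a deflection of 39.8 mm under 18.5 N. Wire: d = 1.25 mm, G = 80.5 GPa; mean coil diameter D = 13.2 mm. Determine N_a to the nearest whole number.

23

Required rate k = F/δ = 18.5/39.8 = 0.46482 N/mm
N_a = Gd⁴/(8D³k) = (80.5×10³ × 1.25⁴)/(8 × 13.2³ × 0.46482)
    = 196533 / 8552.64 = 22.98 → 23 coils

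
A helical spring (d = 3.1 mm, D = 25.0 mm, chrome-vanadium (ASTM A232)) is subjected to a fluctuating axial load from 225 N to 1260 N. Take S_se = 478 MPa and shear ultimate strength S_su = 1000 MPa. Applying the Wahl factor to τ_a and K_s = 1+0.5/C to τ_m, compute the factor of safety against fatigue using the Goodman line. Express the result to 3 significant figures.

C = D/d = 25.0/3.1 = 8.0645; K_W = (4C−1)/(4C−4)+0.615/C = 1.1824; K_s = 1+0.5/C = 1.0620
F_a = (F_max−F_min)/2 = 517.5 N; F_m = (F_max+F_min)/2 = 742.5 N
τ_a = K_W·8F_aD/(πd³) = 1.1824 × 1105.9 = 1307.6 MPa
τ_m = K_s·8F_mD/(πd³) = 1.0620 × 1586.7 = 1685.1 MPa
Goodman: 1/n_f = τ_a/S_se + τ_m/S_su = 1307.6/478 + 1685.1/1000 = 2.73559 + 1.68506 = 4.4207
n_f = 1/4.4207 = 0.2262

0.226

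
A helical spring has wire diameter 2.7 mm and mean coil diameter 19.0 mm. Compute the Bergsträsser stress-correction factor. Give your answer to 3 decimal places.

1.199

C = D/d = 19.0/2.7 = 7.0370
K_B = (4C+2)/(4C−3) = 30.148/25.148 = 1.1988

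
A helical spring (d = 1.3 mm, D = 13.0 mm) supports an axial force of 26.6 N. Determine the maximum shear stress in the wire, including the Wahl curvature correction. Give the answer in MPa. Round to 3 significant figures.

459 MPa

Spring index C = D/d = 13.0/1.3 = 10.0000
K_W = (4C−1)/(4C−4) + 0.615/C = 39.000/36.000 + 0.0615 = 1.1448
τ₀ = 8FD/(πd³) = 8·26.6·13.0/(π·1.3³) = 2766.4/6.9021 = 400.81 MPa
τ_max = K·τ₀ = 1.1448 × 400.81 = 458.86 MPa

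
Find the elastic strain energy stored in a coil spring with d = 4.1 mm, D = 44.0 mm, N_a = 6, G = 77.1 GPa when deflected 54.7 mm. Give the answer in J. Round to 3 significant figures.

7.97 J

k = Gd⁴/(8D³N_a) = (77.1×10³)(4.1⁴)/(8·44.0³·6) = 5.3283 N/mm
U = ½kδ² = 0.5 × 5.3283 × 54.7² = 7971.4 N·mm = 7.9714 J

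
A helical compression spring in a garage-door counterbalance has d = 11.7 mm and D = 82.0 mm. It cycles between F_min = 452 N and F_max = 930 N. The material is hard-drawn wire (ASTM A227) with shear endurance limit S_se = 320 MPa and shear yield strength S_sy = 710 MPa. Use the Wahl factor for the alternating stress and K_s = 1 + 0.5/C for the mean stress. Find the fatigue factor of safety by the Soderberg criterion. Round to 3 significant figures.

3.94

C = D/d = 82.0/11.7 = 7.0085; K_W = (4C−1)/(4C−4)+0.615/C = 1.2126; K_s = 1+0.5/C = 1.0713
F_a = (F_max−F_min)/2 = 239 N; F_m = (F_max+F_min)/2 = 691 N
τ_a = K_W·8F_aD/(πd³) = 1.2126 × 31.16 = 37.783 MPa
τ_m = K_s·8F_mD/(πd³) = 1.0713 × 90.09 = 96.517 MPa
Soderberg: 1/n_f = τ_a/S_se + τ_m/S_sy = 37.783/320 + 96.517/710 = 0.11807 + 0.13594 = 0.25401
n_f = 1/0.25401 = 3.937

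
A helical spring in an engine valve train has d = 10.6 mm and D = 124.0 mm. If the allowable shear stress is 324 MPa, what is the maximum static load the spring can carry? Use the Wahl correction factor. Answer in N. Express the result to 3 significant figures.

1090 N

C = D/d = 124.0/10.6 = 11.6981
K_W = (4C−1)/(4C−4) + 0.615/C = 45.792/42.792 + 0.0526 = 1.1227
τ_max = K·8FD/(πd³) → F_max = τ_allow·πd³/(8DK)
F_max = 324·π·10.6³/(8·124.0·1.1227) = 1.2123e+06/1113.7 = 1088.5 N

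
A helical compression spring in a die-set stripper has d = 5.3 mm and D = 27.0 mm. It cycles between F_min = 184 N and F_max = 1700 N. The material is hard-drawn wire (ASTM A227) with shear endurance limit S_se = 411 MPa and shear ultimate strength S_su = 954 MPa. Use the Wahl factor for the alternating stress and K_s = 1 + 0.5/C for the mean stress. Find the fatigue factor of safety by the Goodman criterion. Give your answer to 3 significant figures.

0.621

C = D/d = 27.0/5.3 = 5.0943; K_W = (4C−1)/(4C−4)+0.615/C = 1.3039; K_s = 1+0.5/C = 1.0981
F_a = (F_max−F_min)/2 = 758 N; F_m = (F_max+F_min)/2 = 942 N
τ_a = K_W·8F_aD/(πd³) = 1.3039 × 350.06 = 456.45 MPa
τ_m = K_s·8F_mD/(πd³) = 1.0981 × 435.04 = 477.74 MPa
Goodman: 1/n_f = τ_a/S_se + τ_m/S_su = 456.45/411 + 477.74/954 = 1.11058 + 0.50077 = 1.6113
n_f = 1/1.6113 = 0.6206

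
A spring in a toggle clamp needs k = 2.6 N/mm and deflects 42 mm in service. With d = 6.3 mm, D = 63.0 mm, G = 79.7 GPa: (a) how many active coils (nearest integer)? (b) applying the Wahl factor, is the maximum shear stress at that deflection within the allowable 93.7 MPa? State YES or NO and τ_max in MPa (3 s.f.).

N_a = Gd⁴/(8D³k) = (79.7×10³)(6.3⁴)/(8·63.0³·2.6) = 24.14 → N_a = 24
Actual rate k = Gd⁴/(8D³·24) = 2.6152 N/mm
Working load F = kδ = 2.6152·42 = 109.84 N
C = 63.0/6.3 = 10.0000; K_W = (4C−1)/(4C−4)+0.615/C = 1.1448
τ_max = K_W·8FD/(πd³) = 1.1448·70.47 = 80.677 MPa
τ_max ≤ 93.7 MPa → acceptable

(a) 24 coils; (b) YES, τ_max = 80.7 MPa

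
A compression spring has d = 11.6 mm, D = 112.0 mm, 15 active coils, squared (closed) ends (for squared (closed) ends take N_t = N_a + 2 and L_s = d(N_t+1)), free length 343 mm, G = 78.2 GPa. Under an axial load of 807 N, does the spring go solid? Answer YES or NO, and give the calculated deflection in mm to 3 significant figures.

k = Gd⁴/(8D³N_a) = (78.2×10³)(11.6⁴)/(8·112.0³·15) = 8.3985 N/mm
N_t = 17; L_s = 11.6·18 = 208.8 mm; δ_solid = L₀ − L_s = 343 − 208.8 = 134.2 mm
δ = F/k = 807/8.3985 = 96.088 mm
δ < δ_solid → spring does not go solid

NO, δ = 96.1 mm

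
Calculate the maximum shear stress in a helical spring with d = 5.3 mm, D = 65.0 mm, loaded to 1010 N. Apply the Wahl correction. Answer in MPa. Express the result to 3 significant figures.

1250 MPa

Spring index C = D/d = 65.0/5.3 = 12.2642
K_W = (4C−1)/(4C−4) + 0.615/C = 48.057/45.057 + 0.0501 = 1.1167
τ₀ = 8FD/(πd³) = 8·1010·65.0/(π·5.3³) = 525200/467.71 = 1122.9 MPa
τ_max = K·τ₀ = 1.1167 × 1122.9 = 1254 MPa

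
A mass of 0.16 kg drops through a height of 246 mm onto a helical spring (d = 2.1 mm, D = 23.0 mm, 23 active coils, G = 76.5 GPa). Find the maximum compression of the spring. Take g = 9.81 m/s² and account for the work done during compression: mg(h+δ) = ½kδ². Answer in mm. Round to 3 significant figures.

k = Gd⁴/(8D³N_a) = (76.5×10³)(2.1⁴)/(8·23.0³·23) = 0.66456 N/mm
W = mg = 0.16 × 9.81 = 1.5696 N
½kδ² − Wδ − Wh = 0 → δ = (W + √(W² + 2kWh))/k
δ = (1.5696 + √(2.4636 + 513.206))/0.66456 = (1.5696 + 22.708)/0.66456 = 36.532 mm

36.5 mm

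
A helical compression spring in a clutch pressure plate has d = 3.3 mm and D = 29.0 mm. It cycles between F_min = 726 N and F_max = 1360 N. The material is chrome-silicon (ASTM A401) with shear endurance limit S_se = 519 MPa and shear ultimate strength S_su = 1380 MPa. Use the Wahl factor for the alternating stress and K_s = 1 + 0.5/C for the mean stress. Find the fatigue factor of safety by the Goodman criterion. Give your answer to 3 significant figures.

C = D/d = 29.0/3.3 = 8.7879; K_W = (4C−1)/(4C−4)+0.615/C = 1.1663; K_s = 1+0.5/C = 1.0569
F_a = (F_max−F_min)/2 = 317 N; F_m = (F_max+F_min)/2 = 1043 N
τ_a = K_W·8F_aD/(πd³) = 1.1663 × 651.41 = 759.73 MPa
τ_m = K_s·8F_mD/(πd³) = 1.0569 × 2143.3 = 2265.2 MPa
Goodman: 1/n_f = τ_a/S_se + τ_m/S_su = 759.73/519 + 2265.2/1380 = 1.46384 + 1.64147 = 3.1053
n_f = 1/3.1053 = 0.322

0.322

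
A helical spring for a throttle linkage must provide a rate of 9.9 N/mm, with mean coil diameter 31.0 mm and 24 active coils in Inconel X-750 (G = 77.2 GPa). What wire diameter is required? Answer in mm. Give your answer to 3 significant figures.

5.20 mm

d = (8D³N_a·k / G)^(1/4) = (8·31.0³·24·9.9 / (77.2×10³))^0.25
  = (733.51)^0.25 = 5.2042 mm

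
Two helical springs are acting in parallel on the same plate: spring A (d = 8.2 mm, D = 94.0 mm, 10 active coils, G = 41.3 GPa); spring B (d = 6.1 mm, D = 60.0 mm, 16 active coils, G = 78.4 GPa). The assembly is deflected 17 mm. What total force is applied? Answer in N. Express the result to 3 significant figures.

115 N

k_A = Gd⁴/(8D³N_a) = (41.3×10³)(8.2⁴)/(8·94.0³·10) = 2.8102 N/mm
k_B = Gd⁴/(8D³N_a) = (78.4×10³)(6.1⁴)/(8·60.0³·16) = 3.9262 N/mm
Parallel: k_eq = 2.8102 + 3.9262 = 6.7364 N/mm
F = k_eq·δ = 6.7364·17 = 114.52 N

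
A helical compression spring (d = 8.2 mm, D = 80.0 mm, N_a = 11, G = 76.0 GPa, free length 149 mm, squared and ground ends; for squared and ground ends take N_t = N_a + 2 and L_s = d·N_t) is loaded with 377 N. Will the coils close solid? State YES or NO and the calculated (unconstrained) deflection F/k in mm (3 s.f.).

k = Gd⁴/(8D³N_a) = (76.0×10³)(8.2⁴)/(8·80.0³·11) = 7.6263 N/mm
N_t = 13; L_s = 8.2·13 = 106.6 mm; δ_solid = L₀ − L_s = 149 − 106.6 = 42.4 mm
δ = F/k = 377/7.6263 = 49.434 mm
δ ≥ δ_solid → spring goes solid

YES, δ = 49.4 mm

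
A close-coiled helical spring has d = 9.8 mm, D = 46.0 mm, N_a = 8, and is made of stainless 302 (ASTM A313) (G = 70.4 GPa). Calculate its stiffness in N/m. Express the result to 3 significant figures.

104000 N/m

k = Gd⁴/(8D³N_a) = (70.4×10³ × 9.8⁴) / (8 × 46.0³ × 8)
  = 6.49347e+08 / 6.2295e+06 = 104.24 N/mm = 1.0424e+05 N/m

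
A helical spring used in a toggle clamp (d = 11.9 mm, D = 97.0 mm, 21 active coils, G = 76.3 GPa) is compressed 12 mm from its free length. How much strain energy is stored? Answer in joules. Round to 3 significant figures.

0.718 J

k = Gd⁴/(8D³N_a) = (76.3×10³)(11.9⁴)/(8·97.0³·21) = 9.979 N/mm
U = ½kδ² = 0.5 × 9.979 × 12² = 718.49 N·mm = 0.71849 J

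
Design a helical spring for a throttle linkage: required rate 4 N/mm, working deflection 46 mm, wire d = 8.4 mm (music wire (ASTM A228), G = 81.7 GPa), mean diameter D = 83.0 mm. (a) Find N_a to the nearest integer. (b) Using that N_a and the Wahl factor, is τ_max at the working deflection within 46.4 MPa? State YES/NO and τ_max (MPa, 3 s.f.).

(a) 22 coils; (b) NO, τ_max = 76.0 MPa

N_a = Gd⁴/(8D³k) = (81.7×10³)(8.4⁴)/(8·83.0³·4) = 22.23 → N_a = 22
Actual rate k = Gd⁴/(8D³·22) = 4.042 N/mm
Working load F = kδ = 4.042·46 = 185.93 N
C = 83.0/8.4 = 9.8810; K_W = (4C−1)/(4C−4)+0.615/C = 1.1467
τ_max = K_W·8FD/(πd³) = 1.1467·66.303 = 76.029 MPa
τ_max > 46.4 MPa → exceeds allowable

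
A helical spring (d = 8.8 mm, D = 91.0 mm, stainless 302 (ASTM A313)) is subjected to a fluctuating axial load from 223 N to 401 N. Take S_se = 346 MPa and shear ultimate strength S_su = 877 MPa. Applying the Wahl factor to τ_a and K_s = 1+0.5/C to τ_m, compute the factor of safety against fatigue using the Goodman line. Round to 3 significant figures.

C = D/d = 91.0/8.8 = 10.3409; K_W = (4C−1)/(4C−4)+0.615/C = 1.1398; K_s = 1+0.5/C = 1.0484
F_a = (F_max−F_min)/2 = 89 N; F_m = (F_max+F_min)/2 = 312 N
τ_a = K_W·8F_aD/(πd³) = 1.1398 × 30.264 = 34.494 MPa
τ_m = K_s·8F_mD/(πd³) = 1.0484 × 106.09 = 111.22 MPa
Goodman: 1/n_f = τ_a/S_se + τ_m/S_su = 34.494/346 + 111.22/877 = 0.09969 + 0.12682 = 0.22651
n_f = 1/0.22651 = 4.415

4.41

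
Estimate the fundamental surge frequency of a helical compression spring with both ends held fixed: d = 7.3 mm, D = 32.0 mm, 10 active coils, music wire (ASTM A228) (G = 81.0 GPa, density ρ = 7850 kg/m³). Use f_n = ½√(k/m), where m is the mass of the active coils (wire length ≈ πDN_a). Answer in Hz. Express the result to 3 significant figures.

258 Hz

k = Gd⁴/(8D³N_a) = (81.0×10³)(7.3⁴)/(8·32.0³·10) = 87.748 N/mm = 87748 N/m
Wire length L = πDN_a = π·32.0·10 = 1005.3 mm
m = ρ·(πd²/4)·L = 7850 × 41.854×10⁻⁶ m² × 1.0053 m = 0.3303 kg
f_n = ½√(k/m) = 0.5·√(87748/0.3303) = 0.5·√(2.6566e+05) = 257.71 Hz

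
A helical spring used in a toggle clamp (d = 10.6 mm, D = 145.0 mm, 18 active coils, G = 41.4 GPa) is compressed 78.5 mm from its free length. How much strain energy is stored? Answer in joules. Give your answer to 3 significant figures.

3.67 J

k = Gd⁴/(8D³N_a) = (41.4×10³)(10.6⁴)/(8·145.0³·18) = 1.1906 N/mm
U = ½kδ² = 0.5 × 1.1906 × 78.5² = 3668.3 N·mm = 3.6683 J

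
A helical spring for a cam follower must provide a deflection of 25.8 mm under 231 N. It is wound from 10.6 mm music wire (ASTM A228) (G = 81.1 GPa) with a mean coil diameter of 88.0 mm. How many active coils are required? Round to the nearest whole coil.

21

Required rate k = F/δ = 231/25.8 = 8.9535 N/mm
N_a = Gd⁴/(8D³k) = (81.1×10³ × 10.6⁴)/(8 × 88.0³ × 8.9535)
    = 1.02387e+09 / 4.88124e+07 = 20.98 → 21 coils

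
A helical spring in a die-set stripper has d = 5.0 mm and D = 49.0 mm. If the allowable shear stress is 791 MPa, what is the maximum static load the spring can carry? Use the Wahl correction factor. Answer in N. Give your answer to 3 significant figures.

C = D/d = 49.0/5.0 = 9.8000
K_W = (4C−1)/(4C−4) + 0.615/C = 38.200/35.200 + 0.0628 = 1.1480
τ_max = K·8FD/(πd³) → F_max = τ_allow·πd³/(8DK)
F_max = 791·π·5.0³/(8·49.0·1.1480) = 3.1062e+05/450.01 = 690.26 N

690 N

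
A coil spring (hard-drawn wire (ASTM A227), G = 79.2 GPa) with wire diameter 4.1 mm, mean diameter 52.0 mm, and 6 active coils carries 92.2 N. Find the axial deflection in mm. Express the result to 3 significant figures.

k = Gd⁴/(8D³N_a) = (79.2×10³)(4.1⁴)/(8·52.0³·6) = 3.316 N/mm
δ = F/k = 92.2 / 3.316 = 27.805 mm

27.8 mm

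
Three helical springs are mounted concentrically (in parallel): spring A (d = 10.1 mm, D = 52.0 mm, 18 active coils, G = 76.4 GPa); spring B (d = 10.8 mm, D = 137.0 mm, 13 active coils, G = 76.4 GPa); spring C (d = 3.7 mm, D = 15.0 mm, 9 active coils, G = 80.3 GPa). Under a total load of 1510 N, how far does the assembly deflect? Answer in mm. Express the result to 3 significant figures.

14.4 mm

k_A = Gd⁴/(8D³N_a) = (76.4×10³)(10.1⁴)/(8·52.0³·18) = 39.265 N/mm
k_B = Gd⁴/(8D³N_a) = (76.4×10³)(10.8⁴)/(8·137.0³·13) = 3.8868 N/mm
k_C = Gd⁴/(8D³N_a) = (80.3×10³)(3.7⁴)/(8·15.0³·9) = 61.932 N/mm
Parallel: k_eq = 39.265 + 3.8868 + 61.932 = 105.08 N/mm
δ = F/k_eq = 1510/105.08 = 14.369 mm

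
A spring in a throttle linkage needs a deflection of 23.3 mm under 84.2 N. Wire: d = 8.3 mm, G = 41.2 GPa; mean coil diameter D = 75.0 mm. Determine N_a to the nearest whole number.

Required rate k = F/δ = 84.2/23.3 = 3.6137 N/mm
N_a = Gd⁴/(8D³k) = (41.2×10³ × 8.3⁴)/(8 × 75.0³ × 3.6137)
    = 1.95528e+08 / 1.21964e+07 = 16.03 → 16 coils

16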